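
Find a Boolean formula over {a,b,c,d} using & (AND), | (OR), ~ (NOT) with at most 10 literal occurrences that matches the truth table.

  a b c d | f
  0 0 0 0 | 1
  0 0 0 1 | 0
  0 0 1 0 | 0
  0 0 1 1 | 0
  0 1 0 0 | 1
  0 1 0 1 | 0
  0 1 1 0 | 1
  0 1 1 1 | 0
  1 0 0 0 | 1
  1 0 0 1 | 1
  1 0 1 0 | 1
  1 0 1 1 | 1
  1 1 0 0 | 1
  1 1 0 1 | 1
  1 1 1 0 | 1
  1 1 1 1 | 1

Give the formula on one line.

((~d | a) & (~c | (b | (a | (d & (c & b))))))

  ~d = 1010101010101010
  (~d | a) = 1010101011111111
  ~c = 1100110011001100
  (c & b) = 0000001100000011
  (d & (c & b)) = 0000000100000001
  (a | (d & (c & b))) = 0000000111111111
  (b | (a | (d & (c & b)))) = 0000111111111111
  (~c | (b | (a | (d & (c & b))))) = 1100111111111111
  ((~d | a) & (~c | (b | (a | (d & (c & b)))))) = 1000101011111111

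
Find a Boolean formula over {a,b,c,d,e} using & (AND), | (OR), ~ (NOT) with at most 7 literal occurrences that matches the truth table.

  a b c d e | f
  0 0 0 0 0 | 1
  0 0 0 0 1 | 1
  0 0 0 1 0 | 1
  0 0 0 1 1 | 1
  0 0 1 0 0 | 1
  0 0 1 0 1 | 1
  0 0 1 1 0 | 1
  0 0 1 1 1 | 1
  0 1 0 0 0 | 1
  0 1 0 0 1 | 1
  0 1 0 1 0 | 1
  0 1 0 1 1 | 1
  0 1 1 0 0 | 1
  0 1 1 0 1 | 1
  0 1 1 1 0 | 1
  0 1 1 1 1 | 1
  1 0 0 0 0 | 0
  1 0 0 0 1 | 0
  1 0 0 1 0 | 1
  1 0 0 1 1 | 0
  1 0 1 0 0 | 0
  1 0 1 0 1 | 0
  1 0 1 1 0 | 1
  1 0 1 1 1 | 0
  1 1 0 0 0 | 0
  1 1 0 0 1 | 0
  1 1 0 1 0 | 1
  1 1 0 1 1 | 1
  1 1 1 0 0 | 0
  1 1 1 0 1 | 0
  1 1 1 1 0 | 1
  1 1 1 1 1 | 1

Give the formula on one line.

  (b & d) = 00000000001100110000000000110011
  ~a = 11111111111111110000000000000000
  ~e = 10101010101010101010101010101010
  (~e & d) = 00100010001000100010001000100010
  (~a | (~e & d)) = 11111111111111110010001000100010
  ((b & d) | (~a | (~e & d))) = 11111111111111110010001000110011

((b & d) | (~a | (~e & d)))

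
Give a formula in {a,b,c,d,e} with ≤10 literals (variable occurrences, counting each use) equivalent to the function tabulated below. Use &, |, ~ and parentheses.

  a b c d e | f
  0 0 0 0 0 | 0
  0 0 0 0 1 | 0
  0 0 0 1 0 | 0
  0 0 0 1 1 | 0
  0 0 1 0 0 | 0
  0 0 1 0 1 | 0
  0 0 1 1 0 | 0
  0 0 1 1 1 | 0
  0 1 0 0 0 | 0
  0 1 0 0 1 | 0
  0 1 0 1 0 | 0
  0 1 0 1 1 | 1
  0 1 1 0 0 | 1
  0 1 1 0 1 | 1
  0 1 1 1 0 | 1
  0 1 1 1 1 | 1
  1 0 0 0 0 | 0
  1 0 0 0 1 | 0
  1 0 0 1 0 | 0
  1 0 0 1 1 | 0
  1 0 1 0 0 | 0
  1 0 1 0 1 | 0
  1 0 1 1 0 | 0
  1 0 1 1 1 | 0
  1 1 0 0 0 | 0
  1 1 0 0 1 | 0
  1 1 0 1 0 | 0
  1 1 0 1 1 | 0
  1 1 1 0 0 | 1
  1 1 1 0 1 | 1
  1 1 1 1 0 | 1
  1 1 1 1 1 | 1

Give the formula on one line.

  ~c = 11110000111100001111000011110000
  (a & ~c) = 00000000000000001111000011110000
  (d & e) = 00010001000100010001000100010001
  ((d & e) | c) = 00011111000111110001111100011111
  (((d & e) | c) & b) = 00000000000111110000000000011111
  ((a & ~c) | (((d & e) | c) & b)) = 00000000000111111111000011111111
  ~a = 11111111111111110000000000000000
  (~a | c) = 11111111111111110000111100001111
  (((a & ~c) | (((d & e) | c) & b)) & (~a | c)) = 00000000000111110000000000001111

(((a & ~c) | (((d & e) | c) & b)) & (~a | c))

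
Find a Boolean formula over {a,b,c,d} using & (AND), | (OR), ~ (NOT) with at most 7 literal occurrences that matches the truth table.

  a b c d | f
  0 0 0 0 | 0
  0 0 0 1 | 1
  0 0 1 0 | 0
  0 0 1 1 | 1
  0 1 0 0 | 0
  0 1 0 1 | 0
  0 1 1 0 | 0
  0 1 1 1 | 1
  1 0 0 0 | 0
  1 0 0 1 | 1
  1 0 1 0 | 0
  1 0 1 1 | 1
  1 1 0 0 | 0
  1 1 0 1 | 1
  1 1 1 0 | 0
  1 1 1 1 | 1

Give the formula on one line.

(d & ((~c & ~b) | (c | a)))

  ~c = 1100110011001100
  ~b = 1111000011110000
  (~c & ~b) = 1100000011000000
  (c | a) = 0011001111111111
  ((~c & ~b) | (c | a)) = 1111001111111111
  (d & ((~c & ~b) | (c | a))) = 0101000101010101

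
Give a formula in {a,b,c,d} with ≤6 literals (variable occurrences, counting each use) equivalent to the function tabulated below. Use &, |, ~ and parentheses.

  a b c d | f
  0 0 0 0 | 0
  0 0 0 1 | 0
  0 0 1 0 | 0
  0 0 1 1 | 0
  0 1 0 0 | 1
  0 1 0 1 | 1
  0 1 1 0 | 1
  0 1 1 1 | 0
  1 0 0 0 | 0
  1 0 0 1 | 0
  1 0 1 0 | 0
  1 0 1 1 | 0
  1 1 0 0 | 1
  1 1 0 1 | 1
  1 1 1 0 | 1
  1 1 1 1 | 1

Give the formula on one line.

(b & ((d | b) & (a | (~d | ~c))))

  (d | b) = 0101111101011111
  ~d = 1010101010101010
  ~c = 1100110011001100
  (~d | ~c) = 1110111011101110
  (a | (~d | ~c)) = 1110111011111111
  ((d | b) & (a | (~d | ~c))) = 0100111001011111
  (b & ((d | b) & (a | (~d | ~c)))) = 0000111000001111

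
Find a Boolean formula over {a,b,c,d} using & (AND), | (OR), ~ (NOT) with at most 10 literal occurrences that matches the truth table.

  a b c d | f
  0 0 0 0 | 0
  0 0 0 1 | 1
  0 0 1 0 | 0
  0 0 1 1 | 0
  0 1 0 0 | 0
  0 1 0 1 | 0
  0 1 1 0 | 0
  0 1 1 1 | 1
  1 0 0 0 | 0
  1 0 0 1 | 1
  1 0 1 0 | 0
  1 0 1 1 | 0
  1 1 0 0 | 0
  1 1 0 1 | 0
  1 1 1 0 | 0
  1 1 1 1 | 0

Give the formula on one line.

(((~b & ~c) | ((c & ~a) & (~c | (b & ~a)))) & d)

  ~b = 1111000011110000
  ~c = 1100110011001100
  (~b & ~c) = 1100000011000000
  ~a = 1111111100000000
  (c & ~a) = 0011001100000000
  (b & ~a) = 0000111100000000
  (~c | (b & ~a)) = 1100111111001100
  ((c & ~a) & (~c | (b & ~a))) = 0000001100000000
  ((~b & ~c) | ((c & ~a) & (~c | (b & ~a)))) = 1100001111000000
  (((~b & ~c) | ((c & ~a) & (~c | (b & ~a)))) & d) = 0100000101000000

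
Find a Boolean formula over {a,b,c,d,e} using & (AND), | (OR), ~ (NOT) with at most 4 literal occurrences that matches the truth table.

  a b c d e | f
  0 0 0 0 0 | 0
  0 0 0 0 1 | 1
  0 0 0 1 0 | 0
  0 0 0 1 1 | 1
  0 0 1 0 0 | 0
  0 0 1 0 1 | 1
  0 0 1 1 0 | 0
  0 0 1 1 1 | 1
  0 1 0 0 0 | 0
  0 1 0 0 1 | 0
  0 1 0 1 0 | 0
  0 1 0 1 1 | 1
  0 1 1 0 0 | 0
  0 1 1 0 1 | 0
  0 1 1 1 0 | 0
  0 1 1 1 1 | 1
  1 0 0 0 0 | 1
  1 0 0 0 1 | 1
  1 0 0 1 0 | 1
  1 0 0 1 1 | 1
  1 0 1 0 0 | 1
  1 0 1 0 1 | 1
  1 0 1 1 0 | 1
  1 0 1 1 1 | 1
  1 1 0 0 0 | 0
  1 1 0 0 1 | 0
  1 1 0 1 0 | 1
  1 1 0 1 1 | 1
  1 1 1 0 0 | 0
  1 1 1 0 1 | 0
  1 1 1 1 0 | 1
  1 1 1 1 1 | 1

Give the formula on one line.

((d | ~b) & (e | a))

  ~b = 11111111000000001111111100000000
  (d | ~b) = 11111111001100111111111100110011
  (e | a) = 01010101010101011111111111111111
  ((d | ~b) & (e | a)) = 01010101000100011111111100110011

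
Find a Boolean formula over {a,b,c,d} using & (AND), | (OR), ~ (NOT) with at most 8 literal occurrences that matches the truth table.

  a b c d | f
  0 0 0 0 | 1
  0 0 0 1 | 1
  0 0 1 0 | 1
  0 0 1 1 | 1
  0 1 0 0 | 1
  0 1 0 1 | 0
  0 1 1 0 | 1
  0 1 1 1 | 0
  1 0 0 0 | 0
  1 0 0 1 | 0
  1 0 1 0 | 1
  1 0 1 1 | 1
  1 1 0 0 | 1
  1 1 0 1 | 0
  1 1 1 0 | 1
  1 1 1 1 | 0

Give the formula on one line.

((~b & (~a | c)) | (~d & b))

  ~b = 1111000011110000
  ~a = 1111111100000000
  (~a | c) = 1111111100110011
  (~b & (~a | c)) = 1111000000110000
  ~d = 1010101010101010
  (~d & b) = 0000101000001010
  ((~b & (~a | c)) | (~d & b)) = 1111101000111010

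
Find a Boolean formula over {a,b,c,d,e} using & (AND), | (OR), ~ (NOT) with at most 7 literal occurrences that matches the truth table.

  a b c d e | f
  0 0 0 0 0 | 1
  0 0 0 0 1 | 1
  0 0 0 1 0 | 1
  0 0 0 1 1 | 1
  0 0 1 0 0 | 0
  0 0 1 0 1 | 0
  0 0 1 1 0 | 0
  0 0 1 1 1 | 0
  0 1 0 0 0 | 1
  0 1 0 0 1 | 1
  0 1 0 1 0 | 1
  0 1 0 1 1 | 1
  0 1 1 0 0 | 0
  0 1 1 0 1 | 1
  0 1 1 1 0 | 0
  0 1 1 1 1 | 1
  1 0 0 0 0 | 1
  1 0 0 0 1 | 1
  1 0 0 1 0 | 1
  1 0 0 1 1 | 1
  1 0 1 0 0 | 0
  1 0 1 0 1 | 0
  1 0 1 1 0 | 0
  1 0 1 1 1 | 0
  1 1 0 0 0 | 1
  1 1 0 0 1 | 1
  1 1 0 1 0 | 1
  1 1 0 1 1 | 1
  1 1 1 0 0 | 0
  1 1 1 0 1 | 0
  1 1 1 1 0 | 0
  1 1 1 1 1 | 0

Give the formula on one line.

  ~c = 11110000111100001111000011110000
  ~a = 11111111111111110000000000000000
  (e & b) = 00000000010101010000000001010101
  ~b = 11111111000000001111111100000000
  (~b | d) = 11111111001100111111111100110011
  (c | (~b | d)) = 11111111001111111111111100111111
  ((e & b) & (c | (~b | d))) = 00000000000101010000000000010101
  (~a & ((e & b) & (c | (~b | d)))) = 00000000000101010000000000000000
  (~c | (~a & ((e & b) & (c | (~b | d))))) = 11110000111101011111000011110000

(~c | (~a & ((e & b) & (c | (~b | d)))))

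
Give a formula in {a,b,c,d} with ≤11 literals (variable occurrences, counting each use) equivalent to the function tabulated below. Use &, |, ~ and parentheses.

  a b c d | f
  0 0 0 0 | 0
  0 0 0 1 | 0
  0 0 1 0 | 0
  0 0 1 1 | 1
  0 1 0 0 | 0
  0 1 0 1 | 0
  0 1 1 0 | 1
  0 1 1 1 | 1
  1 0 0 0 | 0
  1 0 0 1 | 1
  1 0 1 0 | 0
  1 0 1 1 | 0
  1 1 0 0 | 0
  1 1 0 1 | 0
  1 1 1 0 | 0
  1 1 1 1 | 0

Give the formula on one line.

(((b | d) & (c | a)) & ((a & (~b & (~c | ~d))) | ~a))

  (b | d) = 0101111101011111
  (c | a) = 0011001111111111
  ((b | d) & (c | a)) = 0001001101011111
  ~b = 1111000011110000
  ~c = 1100110011001100
  ~d = 1010101010101010
  (~c | ~d) = 1110111011101110
  (~b & (~c | ~d)) = 1110000011100000
  (a & (~b & (~c | ~d))) = 0000000011100000
  ~a = 1111111100000000
  ((a & (~b & (~c | ~d))) | ~a) = 1111111111100000
  (((b | d) & (c | a)) & ((a & (~b & (~c | ~d))) | ~a)) = 0001001101000000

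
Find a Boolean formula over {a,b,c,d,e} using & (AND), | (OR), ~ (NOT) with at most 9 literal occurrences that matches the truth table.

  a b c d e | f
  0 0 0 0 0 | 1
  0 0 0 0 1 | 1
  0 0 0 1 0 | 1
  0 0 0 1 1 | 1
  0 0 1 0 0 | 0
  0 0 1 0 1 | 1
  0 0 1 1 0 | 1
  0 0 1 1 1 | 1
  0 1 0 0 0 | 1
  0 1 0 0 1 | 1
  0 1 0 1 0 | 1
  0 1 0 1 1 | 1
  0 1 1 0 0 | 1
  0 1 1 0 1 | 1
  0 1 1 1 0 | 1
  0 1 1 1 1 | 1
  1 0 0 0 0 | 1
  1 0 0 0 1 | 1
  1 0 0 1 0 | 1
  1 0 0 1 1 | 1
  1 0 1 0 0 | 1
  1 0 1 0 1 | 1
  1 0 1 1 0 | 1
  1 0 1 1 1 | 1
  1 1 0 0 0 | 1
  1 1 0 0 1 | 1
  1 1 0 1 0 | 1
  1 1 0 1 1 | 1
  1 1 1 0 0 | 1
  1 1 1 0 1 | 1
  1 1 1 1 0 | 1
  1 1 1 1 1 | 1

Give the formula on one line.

  ~c = 11110000111100001111000011110000
  ~e = 10101010101010101010101010101010
  ~d = 11001100110011001100110011001100
  (~e & ~d) = 10001000100010001000100010001000
  (~c & (~e & ~d)) = 10000000100000001000000010000000
  (b & ~d) = 00000000110011000000000011001100
  ((b & ~d) | a) = 00000000110011001111111111111111
  (d | e) = 01110111011101110111011101110111
  (((b & ~d) | a) | (d | e)) = 01110111111111111111111111111111
  ((~c & (~e & ~d)) | (((b & ~d) | a) | (d | e))) = 11110111111111111111111111111111

((~c & (~e & ~d)) | (((b & ~d) | a) | (d | e)))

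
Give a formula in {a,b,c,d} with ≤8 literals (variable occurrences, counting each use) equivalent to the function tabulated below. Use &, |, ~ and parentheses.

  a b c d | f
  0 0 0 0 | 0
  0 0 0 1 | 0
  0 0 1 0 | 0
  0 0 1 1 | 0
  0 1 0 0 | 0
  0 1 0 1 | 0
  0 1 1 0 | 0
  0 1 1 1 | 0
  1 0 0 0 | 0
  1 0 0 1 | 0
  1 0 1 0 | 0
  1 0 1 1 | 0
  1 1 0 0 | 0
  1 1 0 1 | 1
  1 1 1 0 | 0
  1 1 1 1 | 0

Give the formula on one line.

  (d & b) = 0000010100000101
  ~b = 1111000011110000
  (d | ~b) = 1111010111110101
  ~d = 1010101010101010
  (a | ~d) = 1010101011111111
  ((d | ~b) & (a | ~d)) = 1010000011110101
  ~c = 1100110011001100
  (~b | ~c) = 1111110011111100
  (((d | ~b) & (a | ~d)) & (~b | ~c)) = 1010000011110100
  ((d & b) & (((d | ~b) & (a | ~d)) & (~b | ~c))) = 0000000000000100

((d & b) & (((d | ~b) & (a | ~d)) & (~b | ~c)))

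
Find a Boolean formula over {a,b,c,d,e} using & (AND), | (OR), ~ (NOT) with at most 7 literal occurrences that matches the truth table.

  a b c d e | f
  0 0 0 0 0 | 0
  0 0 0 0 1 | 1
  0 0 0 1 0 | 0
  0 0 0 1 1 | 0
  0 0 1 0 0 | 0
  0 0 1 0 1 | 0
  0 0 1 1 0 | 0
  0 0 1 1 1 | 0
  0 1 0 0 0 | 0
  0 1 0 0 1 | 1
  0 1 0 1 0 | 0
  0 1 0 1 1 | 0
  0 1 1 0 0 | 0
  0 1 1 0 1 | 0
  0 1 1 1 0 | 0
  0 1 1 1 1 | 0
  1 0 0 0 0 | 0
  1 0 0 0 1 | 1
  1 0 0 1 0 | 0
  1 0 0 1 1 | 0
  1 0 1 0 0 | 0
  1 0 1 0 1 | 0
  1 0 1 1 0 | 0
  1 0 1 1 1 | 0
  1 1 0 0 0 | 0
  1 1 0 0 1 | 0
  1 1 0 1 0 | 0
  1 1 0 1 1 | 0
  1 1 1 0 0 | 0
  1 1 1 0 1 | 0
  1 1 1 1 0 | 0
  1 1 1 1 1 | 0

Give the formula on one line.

(((c | (e & ~d)) & (~d & ~c)) & (~a | ~b))

  ~d = 11001100110011001100110011001100
  (e & ~d) = 01000100010001000100010001000100
  (c | (e & ~d)) = 01001111010011110100111101001111
  ~c = 11110000111100001111000011110000
  (~d & ~c) = 11000000110000001100000011000000
  ((c | (e & ~d)) & (~d & ~c)) = 01000000010000000100000001000000
  ~a = 11111111111111110000000000000000
  ~b = 11111111000000001111111100000000
  (~a | ~b) = 11111111111111111111111100000000
  (((c | (e & ~d)) & (~d & ~c)) & (~a | ~b)) = 01000000010000000100000000000000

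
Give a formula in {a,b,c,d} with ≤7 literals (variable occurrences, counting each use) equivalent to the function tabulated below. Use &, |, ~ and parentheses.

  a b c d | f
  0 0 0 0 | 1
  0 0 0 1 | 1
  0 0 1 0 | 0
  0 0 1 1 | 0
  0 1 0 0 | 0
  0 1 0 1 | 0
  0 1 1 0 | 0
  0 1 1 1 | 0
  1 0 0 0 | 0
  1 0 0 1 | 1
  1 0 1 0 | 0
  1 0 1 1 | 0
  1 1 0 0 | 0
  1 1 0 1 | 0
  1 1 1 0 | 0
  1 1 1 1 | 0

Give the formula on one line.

  ~a = 1111111100000000
  (d | ~a) = 1111111101010101
  ~c = 1100110011001100
  ~b = 1111000011110000
  (~c & ~b) = 1100000011000000
  ((d | ~a) & (~c & ~b)) = 1100000001000000

((d | ~a) & (~c & ~b))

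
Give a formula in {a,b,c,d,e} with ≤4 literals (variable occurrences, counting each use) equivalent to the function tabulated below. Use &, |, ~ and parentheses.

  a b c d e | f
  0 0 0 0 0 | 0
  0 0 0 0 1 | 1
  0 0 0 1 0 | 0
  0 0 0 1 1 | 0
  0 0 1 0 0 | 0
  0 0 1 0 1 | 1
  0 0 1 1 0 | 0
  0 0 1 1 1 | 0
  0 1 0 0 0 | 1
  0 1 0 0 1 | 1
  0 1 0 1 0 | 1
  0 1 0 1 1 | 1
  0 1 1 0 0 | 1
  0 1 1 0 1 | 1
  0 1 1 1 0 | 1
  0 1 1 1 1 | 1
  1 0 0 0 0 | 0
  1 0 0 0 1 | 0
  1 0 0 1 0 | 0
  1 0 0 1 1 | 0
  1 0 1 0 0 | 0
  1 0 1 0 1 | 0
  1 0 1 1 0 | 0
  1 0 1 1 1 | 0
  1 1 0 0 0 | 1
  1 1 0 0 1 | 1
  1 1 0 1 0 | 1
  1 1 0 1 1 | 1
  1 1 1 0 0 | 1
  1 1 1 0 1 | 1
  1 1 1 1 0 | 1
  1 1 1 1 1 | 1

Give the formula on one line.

((e & (~a & ~d)) | b)

  ~a = 11111111111111110000000000000000
  ~d = 11001100110011001100110011001100
  (~a & ~d) = 11001100110011000000000000000000
  (e & (~a & ~d)) = 01000100010001000000000000000000
  ((e & (~a & ~d)) | b) = 01000100111111110000000011111111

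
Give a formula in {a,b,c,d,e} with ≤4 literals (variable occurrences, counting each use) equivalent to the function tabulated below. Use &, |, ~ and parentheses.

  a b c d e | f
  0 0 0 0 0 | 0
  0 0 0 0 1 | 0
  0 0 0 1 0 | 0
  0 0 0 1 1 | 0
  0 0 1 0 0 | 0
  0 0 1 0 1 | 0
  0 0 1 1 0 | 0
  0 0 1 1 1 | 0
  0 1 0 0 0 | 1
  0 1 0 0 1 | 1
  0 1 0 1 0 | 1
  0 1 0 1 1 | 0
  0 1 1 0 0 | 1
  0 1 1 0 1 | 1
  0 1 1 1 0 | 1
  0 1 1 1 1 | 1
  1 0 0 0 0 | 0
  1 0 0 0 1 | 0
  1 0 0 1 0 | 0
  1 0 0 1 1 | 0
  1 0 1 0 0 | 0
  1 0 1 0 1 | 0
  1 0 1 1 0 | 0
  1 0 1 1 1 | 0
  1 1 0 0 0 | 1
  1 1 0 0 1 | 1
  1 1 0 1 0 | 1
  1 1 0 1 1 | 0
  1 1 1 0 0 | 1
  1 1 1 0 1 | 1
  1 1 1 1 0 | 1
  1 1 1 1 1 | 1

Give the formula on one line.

  ~d = 11001100110011001100110011001100
  (c | ~d) = 11001111110011111100111111001111
  ~e = 10101010101010101010101010101010
  ((c | ~d) | ~e) = 11101111111011111110111111101111
  (((c | ~d) | ~e) & b) = 00000000111011110000000011101111

(((c | ~d) | ~e) & b)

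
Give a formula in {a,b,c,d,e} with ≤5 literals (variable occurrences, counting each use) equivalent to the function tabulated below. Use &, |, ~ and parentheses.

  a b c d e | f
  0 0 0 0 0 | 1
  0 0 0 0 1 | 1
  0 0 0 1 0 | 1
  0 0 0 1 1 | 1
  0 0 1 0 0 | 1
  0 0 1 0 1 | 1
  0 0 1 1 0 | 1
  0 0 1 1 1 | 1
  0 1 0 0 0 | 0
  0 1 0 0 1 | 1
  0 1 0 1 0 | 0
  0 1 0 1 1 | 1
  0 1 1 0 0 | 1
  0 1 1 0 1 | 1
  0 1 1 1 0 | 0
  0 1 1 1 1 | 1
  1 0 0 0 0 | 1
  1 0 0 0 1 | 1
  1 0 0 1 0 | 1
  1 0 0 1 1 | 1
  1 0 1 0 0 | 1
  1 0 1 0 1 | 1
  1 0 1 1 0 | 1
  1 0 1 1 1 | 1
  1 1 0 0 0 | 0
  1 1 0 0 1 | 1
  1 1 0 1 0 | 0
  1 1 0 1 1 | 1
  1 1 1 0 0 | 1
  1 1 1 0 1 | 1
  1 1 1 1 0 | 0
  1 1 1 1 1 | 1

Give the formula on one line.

((~b | (c & ~d)) | e)

  ~b = 11111111000000001111111100000000
  ~d = 11001100110011001100110011001100
  (c & ~d) = 00001100000011000000110000001100
  (~b | (c & ~d)) = 11111111000011001111111100001100
  ((~b | (c & ~d)) | e) = 11111111010111011111111101011101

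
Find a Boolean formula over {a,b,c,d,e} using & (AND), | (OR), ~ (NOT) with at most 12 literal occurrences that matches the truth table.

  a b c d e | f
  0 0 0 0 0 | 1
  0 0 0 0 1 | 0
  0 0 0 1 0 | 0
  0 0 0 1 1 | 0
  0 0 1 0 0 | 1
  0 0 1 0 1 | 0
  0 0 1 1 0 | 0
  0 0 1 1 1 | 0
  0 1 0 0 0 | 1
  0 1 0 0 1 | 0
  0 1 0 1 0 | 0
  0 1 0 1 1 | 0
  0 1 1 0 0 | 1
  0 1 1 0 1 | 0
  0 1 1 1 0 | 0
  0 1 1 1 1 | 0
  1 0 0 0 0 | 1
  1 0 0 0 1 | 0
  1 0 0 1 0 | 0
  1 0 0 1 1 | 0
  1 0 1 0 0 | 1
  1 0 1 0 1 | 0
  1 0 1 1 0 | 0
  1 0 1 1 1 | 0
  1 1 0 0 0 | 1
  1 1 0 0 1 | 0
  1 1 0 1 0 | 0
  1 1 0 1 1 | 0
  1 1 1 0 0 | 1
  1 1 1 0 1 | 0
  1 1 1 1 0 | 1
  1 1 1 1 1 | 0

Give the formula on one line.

((~d & ~e) | ((a & b) & (((~b | c) & b) & (~e & b))))

  ~d = 11001100110011001100110011001100
  ~e = 10101010101010101010101010101010
  (~d & ~e) = 10001000100010001000100010001000
  (a & b) = 00000000000000000000000011111111
  ~b = 11111111000000001111111100000000
  (~b | c) = 11111111000011111111111100001111
  ((~b | c) & b) = 00000000000011110000000000001111
  (~e & b) = 00000000101010100000000010101010
  (((~b | c) & b) & (~e & b)) = 00000000000010100000000000001010
  ((a & b) & (((~b | c) & b) & (~e & b))) = 00000000000000000000000000001010
  ((~d & ~e) | ((a & b) & (((~b | c) & b) & (~e & b)))) = 10001000100010001000100010001010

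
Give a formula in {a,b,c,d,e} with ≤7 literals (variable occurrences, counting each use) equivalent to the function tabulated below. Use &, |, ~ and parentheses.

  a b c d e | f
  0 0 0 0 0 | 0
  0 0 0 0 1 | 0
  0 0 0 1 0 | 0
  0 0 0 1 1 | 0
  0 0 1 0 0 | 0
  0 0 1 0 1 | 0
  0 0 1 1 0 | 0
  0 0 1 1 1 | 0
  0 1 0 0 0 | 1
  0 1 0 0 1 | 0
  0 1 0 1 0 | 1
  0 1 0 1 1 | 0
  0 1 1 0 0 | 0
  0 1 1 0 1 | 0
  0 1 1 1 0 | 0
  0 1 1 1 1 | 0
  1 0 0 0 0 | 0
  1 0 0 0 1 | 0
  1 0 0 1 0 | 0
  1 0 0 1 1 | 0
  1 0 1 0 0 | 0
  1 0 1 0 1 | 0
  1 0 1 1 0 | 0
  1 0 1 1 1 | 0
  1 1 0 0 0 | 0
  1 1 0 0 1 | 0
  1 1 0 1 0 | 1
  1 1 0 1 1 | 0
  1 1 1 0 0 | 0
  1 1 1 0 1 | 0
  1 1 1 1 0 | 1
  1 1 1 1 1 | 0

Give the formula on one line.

  ~c = 11110000111100001111000011110000
  (a | ~c) = 11110000111100001111111111111111
  ~a = 11111111111111110000000000000000
  (d | ~a) = 11111111111111110011001100110011
  ((a | ~c) & (d | ~a)) = 11110000111100000011001100110011
  ~e = 10101010101010101010101010101010
  (~e & b) = 00000000101010100000000010101010
  (((a | ~c) & (d | ~a)) & (~e & b)) = 00000000101000000000000000100010

(((a | ~c) & (d | ~a)) & (~e & b))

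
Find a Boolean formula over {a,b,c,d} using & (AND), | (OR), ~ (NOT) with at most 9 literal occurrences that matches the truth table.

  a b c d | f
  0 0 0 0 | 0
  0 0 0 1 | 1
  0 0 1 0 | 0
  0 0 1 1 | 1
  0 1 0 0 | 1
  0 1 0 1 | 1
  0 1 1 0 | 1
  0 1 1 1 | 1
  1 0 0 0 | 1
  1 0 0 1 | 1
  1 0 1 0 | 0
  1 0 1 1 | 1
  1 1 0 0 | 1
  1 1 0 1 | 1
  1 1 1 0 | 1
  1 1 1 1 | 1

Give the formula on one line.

((((d | a) & ~a) | b) | (d | (~c & (c | a))))

  (d | a) = 0101010111111111
  ~a = 1111111100000000
  ((d | a) & ~a) = 0101010100000000
  (((d | a) & ~a) | b) = 0101111100001111
  ~c = 1100110011001100
  (c | a) = 0011001111111111
  (~c & (c | a)) = 0000000011001100
  (d | (~c & (c | a))) = 0101010111011101
  ((((d | a) & ~a) | b) | (d | (~c & (c | a)))) = 0101111111011111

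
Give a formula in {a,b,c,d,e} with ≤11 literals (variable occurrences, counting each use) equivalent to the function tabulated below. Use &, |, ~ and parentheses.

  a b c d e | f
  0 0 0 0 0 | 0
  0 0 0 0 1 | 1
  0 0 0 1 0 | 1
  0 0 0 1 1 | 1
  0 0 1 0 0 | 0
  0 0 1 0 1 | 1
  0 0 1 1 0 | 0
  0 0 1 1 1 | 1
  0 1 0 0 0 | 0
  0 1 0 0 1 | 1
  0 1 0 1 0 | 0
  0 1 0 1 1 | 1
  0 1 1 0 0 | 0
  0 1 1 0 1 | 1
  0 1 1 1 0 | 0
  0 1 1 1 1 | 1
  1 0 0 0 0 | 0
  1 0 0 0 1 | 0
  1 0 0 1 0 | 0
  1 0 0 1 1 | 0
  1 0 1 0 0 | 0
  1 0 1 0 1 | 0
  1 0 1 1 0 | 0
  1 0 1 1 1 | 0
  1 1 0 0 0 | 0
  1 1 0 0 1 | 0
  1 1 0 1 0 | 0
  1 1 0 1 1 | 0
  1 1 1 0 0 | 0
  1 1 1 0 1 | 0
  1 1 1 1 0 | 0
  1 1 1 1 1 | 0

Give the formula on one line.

  ~a = 11111111111111110000000000000000
  ~c = 11110000111100001111000011110000
  (a | ~c) = 11110000111100001111111111111111
  (d | a) = 00110011001100111111111111111111
  ((a | ~c) & (d | a)) = 00110000001100001111111111111111
  (e | ((a | ~c) & (d | a))) = 01110101011101011111111111111111
  (~a & (e | ((a | ~c) & (d | a)))) = 01110101011101010000000000000000
  ~b = 11111111000000001111111100000000
  (e | ~b) = 11111111010101011111111101010101
  ((~a & (e | ((a | ~c) & (d | a)))) & (e | ~b)) = 01110101010101010000000000000000

((~a & (e | ((a | ~c) & (d | a)))) & (e | ~b))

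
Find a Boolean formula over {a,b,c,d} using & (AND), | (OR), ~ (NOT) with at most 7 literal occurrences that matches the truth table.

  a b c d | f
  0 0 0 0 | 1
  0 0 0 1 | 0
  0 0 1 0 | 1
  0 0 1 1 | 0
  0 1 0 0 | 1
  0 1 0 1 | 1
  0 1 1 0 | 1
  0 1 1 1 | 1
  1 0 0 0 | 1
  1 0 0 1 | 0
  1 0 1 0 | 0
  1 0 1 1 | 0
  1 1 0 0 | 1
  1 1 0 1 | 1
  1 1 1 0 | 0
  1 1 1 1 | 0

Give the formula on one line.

((~c | ~a) & (b | ~d))

  ~c = 1100110011001100
  ~a = 1111111100000000
  (~c | ~a) = 1111111111001100
  ~d = 1010101010101010
  (b | ~d) = 1010111110101111
  ((~c | ~a) & (b | ~d)) = 1010111110001100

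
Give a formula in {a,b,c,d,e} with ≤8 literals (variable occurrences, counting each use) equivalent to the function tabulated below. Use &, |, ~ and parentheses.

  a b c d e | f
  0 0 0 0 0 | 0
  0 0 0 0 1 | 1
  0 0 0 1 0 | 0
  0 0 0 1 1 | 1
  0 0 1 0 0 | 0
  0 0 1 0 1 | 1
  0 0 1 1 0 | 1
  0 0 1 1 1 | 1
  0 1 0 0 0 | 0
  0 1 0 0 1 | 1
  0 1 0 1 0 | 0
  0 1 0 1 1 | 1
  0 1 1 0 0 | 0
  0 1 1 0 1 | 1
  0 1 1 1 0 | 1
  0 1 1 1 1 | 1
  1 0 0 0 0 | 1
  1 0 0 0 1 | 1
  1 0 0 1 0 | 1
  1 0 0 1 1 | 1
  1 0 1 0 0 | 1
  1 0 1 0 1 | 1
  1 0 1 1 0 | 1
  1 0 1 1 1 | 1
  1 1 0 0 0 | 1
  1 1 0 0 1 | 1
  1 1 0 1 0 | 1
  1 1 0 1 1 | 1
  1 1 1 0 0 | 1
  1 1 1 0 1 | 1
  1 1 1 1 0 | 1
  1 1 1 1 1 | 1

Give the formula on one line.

  ~e = 10101010101010101010101010101010
  (d & ~e) = 00100010001000100010001000100010
  (c & (d & ~e)) = 00000010000000100000001000000010
  (e | (c & (d & ~e))) = 01010111010101110101011101010111
  ((e | (c & (d & ~e))) | a) = 01010111010101111111111111111111

((e | (c & (d & ~e))) | a)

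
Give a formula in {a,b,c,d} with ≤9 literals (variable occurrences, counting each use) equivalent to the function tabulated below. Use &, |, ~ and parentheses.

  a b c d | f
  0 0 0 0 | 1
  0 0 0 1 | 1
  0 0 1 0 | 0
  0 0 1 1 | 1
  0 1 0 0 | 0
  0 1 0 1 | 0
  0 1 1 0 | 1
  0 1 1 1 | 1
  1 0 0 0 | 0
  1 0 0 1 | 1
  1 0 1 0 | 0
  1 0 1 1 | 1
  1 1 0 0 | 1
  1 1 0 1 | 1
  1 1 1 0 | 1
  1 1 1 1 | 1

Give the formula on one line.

  ~b = 1111000011110000
  (~b | a) = 1111000011111111
  ~c = 1100110011001100
  ~a = 1111111100000000
  (~c & ~a) = 1100110000000000
  (d | (~c & ~a)) = 1101110101010101
  ((~b | a) & (d | (~c & ~a))) = 1101000001010101
  (c | a) = 0011001111111111
  ((c | a) & b) = 0000001100001111
  (((~b | a) & (d | (~c & ~a))) | ((c | a) & b)) = 1101001101011111

(((~b | a) & (d | (~c & ~a))) | ((c | a) & b))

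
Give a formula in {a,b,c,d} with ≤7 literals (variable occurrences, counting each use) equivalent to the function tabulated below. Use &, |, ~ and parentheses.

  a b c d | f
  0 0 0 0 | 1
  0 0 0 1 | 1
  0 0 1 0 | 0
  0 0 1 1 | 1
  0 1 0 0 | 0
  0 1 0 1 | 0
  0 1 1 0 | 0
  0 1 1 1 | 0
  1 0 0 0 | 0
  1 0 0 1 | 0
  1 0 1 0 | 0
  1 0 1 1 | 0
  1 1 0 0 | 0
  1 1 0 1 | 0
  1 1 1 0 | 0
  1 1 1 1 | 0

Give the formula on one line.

((~a & ~b) & (~c | d))

  ~a = 1111111100000000
  ~b = 1111000011110000
  (~a & ~b) = 1111000000000000
  ~c = 1100110011001100
  (~c | d) = 1101110111011101
  ((~a & ~b) & (~c | d)) = 1101000000000000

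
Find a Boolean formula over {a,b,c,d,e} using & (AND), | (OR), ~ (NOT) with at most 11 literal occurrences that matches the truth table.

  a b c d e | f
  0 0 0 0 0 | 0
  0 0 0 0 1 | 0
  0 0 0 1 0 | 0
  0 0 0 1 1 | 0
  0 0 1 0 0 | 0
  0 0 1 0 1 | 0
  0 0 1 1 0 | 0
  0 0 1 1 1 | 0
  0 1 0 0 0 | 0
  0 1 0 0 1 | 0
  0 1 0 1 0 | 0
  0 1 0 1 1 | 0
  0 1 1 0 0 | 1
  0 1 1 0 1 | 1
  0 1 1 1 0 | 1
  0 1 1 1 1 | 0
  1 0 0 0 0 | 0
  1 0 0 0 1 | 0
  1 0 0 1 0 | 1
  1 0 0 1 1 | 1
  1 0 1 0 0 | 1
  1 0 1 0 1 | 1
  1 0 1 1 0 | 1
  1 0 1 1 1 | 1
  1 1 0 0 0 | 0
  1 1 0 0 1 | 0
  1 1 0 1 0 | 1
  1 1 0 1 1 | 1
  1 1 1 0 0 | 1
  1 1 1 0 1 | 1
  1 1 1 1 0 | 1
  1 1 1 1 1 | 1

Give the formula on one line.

  (a & d) = 00000000000000000011001100110011
  ~e = 10101010101010101010101010101010
  ~d = 11001100110011001100110011001100
  (~e | ~d) = 11101110111011101110111011101110
  (c & (~e | ~d)) = 00001110000011100000111000001110
  ((a & d) | (c & (~e | ~d))) = 00001110000011100011111100111111
  ~a = 11111111111111110000000000000000
  (b & ~a) = 00000000111111110000000000000000
  ((b & ~a) | a) = 00000000111111111111111111111111
  (((a & d) | (c & (~e | ~d))) & ((b & ~a) | a)) = 00000000000011100011111100111111

(((a & d) | (c & (~e | ~d))) & ((b & ~a) | a))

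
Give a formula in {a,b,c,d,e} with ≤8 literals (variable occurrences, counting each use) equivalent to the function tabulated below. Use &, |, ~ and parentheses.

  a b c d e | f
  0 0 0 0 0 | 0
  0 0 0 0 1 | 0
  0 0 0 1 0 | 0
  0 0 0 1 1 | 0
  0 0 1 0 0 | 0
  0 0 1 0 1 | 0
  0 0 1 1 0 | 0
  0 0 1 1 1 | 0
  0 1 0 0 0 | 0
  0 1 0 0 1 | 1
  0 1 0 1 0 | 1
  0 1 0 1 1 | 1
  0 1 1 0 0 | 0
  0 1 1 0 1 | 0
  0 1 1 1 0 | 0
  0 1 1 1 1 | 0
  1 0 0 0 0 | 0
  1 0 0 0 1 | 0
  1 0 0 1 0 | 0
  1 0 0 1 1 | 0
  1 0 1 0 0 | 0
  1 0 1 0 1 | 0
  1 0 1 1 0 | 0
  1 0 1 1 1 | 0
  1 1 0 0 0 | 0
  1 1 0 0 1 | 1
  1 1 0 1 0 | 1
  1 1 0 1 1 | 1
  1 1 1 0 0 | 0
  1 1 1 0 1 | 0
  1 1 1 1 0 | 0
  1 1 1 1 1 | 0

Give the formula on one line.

  ~c = 11110000111100001111000011110000
  (b & ~c) = 00000000111100000000000011110000
  ~b = 11111111000000001111111100000000
  (c | ~b) = 11111111000011111111111100001111
  ((c | ~b) | e) = 11111111010111111111111101011111
  (((c | ~b) | e) & b) = 00000000010111110000000001011111
  ((((c | ~b) | e) & b) | d) = 00110011011111110011001101111111
  ((b & ~c) & ((((c | ~b) | e) & b) | d)) = 00000000011100000000000001110000

((b & ~c) & ((((c | ~b) | e) & b) | d))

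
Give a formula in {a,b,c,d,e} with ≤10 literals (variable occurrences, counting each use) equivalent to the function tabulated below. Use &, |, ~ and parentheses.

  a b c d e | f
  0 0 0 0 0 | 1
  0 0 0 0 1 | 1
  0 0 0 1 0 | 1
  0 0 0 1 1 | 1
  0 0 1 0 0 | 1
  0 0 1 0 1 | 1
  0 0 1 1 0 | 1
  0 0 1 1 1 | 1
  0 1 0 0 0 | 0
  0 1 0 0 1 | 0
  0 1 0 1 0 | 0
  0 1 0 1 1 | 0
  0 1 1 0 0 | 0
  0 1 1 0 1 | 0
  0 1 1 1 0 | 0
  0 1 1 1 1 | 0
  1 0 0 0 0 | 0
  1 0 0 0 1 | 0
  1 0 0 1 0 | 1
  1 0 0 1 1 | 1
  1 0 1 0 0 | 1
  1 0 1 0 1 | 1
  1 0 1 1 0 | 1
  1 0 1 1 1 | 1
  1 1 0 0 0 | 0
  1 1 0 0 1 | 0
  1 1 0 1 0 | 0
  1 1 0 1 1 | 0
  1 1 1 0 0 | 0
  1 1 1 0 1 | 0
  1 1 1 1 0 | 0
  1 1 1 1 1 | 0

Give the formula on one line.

(((c | (d & e)) | ((c | (d & ~b)) | ~a)) & ~b)

  (d & e) = 00010001000100010001000100010001
  (c | (d & e)) = 00011111000111110001111100011111
  ~b = 11111111000000001111111100000000
  (d & ~b) = 00110011000000000011001100000000
  (c | (d & ~b)) = 00111111000011110011111100001111
  ~a = 11111111111111110000000000000000
  ((c | (d & ~b)) | ~a) = 11111111111111110011111100001111
  ((c | (d & e)) | ((c | (d & ~b)) | ~a)) = 11111111111111110011111100011111
  (((c | (d & e)) | ((c | (d & ~b)) | ~a)) & ~b) = 11111111000000000011111100000000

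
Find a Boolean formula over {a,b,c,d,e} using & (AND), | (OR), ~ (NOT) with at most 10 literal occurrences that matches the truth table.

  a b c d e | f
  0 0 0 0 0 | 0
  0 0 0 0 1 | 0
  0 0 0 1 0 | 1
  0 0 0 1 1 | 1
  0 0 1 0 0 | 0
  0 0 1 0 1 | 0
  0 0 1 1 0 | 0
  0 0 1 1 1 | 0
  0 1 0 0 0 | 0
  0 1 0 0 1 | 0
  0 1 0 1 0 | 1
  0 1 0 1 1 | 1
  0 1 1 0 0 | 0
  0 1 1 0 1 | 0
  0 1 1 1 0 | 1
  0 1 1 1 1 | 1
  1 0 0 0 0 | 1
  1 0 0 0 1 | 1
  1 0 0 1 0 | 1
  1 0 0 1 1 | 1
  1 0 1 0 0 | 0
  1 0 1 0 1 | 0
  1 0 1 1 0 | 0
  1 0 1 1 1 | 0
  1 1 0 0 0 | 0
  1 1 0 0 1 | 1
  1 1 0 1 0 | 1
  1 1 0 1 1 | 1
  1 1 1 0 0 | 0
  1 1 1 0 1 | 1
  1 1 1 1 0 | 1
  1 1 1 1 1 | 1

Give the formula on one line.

  ~b = 11111111000000001111111100000000
  (b & d) = 00000000001100110000000000110011
  (~b | (b & d)) = 11111111001100111111111100110011
  (e | (~b | (b & d))) = 11111111011101111111111101110111
  (a | d) = 00110011001100111111111111111111
  ~c = 11110000111100001111000011110000
  (b | ~c) = 11110000111111111111000011111111
  ((a | d) & (b | ~c)) = 00110000001100111111000011111111
  ((e | (~b | (b & d))) & ((a | d) & (b | ~c))) = 00110000001100111111000001110111

((e | (~b | (b & d))) & ((a | d) & (b | ~c)))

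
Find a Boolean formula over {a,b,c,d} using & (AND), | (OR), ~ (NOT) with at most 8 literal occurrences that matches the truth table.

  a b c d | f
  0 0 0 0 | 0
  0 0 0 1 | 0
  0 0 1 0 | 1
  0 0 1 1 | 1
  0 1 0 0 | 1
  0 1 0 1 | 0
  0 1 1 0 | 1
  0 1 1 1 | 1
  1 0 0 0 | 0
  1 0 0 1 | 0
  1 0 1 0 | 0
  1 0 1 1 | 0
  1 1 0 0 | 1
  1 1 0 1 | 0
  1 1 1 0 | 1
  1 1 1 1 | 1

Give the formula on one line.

  ~a = 1111111100000000
  (b | ~a) = 1111111100001111
  ((b | ~a) & c) = 0011001100000011
  ~d = 1010101010101010
  (b & ~d) = 0000101000001010
  (((b | ~a) & c) | (b & ~d)) = 0011101100001011

(((b | ~a) & c) | (b & ~d))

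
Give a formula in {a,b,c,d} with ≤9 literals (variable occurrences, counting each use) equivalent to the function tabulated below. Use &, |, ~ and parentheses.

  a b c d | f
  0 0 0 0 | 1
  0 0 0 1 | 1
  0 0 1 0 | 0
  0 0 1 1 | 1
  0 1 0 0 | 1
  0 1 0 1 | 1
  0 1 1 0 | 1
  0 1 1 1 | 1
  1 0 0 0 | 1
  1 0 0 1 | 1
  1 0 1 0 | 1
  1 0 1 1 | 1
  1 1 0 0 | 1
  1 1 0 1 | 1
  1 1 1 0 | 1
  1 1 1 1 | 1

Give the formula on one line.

((b & (d | c)) | ((a | (~c & ~a)) | d))

  (d | c) = 0111011101110111
  (b & (d | c)) = 0000011100000111
  ~c = 1100110011001100
  ~a = 1111111100000000
  (~c & ~a) = 1100110000000000
  (a | (~c & ~a)) = 1100110011111111
  ((a | (~c & ~a)) | d) = 1101110111111111
  ((b & (d | c)) | ((a | (~c & ~a)) | d)) = 1101111111111111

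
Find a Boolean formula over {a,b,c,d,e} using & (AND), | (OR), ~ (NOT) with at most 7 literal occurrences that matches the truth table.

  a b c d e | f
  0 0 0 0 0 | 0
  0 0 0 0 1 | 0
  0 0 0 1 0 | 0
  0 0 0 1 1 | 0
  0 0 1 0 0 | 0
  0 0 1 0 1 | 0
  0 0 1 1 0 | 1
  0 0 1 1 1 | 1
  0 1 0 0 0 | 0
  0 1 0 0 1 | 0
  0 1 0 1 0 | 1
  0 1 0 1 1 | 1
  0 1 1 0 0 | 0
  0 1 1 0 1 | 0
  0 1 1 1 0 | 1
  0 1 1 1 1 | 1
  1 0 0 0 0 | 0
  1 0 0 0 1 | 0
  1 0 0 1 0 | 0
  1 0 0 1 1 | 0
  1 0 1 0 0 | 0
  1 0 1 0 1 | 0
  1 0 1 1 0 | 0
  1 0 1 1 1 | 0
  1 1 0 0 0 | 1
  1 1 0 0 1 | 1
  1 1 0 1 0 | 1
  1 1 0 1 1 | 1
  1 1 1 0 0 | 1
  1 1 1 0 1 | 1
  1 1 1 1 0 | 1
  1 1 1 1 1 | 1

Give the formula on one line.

(((~a & c) | b) & (a | d))

  ~a = 11111111111111110000000000000000
  (~a & c) = 00001111000011110000000000000000
  ((~a & c) | b) = 00001111111111110000000011111111
  (a | d) = 00110011001100111111111111111111
  (((~a & c) | b) & (a | d)) = 00000011001100110000000011111111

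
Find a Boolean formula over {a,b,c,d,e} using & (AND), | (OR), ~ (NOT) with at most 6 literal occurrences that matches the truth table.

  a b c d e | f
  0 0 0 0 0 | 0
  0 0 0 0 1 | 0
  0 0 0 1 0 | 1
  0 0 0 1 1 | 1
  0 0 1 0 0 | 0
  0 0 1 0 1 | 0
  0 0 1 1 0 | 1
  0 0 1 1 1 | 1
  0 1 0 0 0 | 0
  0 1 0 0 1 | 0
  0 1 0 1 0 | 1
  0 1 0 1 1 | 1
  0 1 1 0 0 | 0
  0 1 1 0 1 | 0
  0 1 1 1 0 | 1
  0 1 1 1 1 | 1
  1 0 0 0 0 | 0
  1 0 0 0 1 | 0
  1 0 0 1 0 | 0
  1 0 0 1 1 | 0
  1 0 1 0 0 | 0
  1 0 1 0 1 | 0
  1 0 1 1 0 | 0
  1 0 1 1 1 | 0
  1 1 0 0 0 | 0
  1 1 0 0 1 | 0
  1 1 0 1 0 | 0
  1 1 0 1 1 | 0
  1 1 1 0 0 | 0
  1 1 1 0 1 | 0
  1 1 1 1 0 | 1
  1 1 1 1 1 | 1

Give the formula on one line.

(((c & b) | ~a) & d)

  (c & b) = 00000000000011110000000000001111
  ~a = 11111111111111110000000000000000
  ((c & b) | ~a) = 11111111111111110000000000001111
  (((c & b) | ~a) & d) = 00110011001100110000000000000011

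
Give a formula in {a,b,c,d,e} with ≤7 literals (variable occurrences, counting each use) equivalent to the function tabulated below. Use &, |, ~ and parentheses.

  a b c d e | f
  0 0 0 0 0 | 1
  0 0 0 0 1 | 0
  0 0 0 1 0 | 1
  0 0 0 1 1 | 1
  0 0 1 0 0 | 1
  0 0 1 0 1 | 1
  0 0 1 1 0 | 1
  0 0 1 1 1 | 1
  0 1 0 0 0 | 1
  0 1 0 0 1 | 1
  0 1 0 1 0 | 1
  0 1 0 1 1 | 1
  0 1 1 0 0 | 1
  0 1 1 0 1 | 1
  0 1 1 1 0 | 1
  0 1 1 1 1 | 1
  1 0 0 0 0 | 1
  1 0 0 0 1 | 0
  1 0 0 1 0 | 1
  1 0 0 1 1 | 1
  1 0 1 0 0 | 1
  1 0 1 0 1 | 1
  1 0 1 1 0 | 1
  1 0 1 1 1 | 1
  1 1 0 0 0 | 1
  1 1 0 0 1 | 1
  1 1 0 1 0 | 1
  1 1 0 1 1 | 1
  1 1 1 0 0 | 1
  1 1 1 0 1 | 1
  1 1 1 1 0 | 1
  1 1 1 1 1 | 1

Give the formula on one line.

  (b | c) = 00001111111111110000111111111111
  ~b = 11111111000000001111111100000000
  (c & ~b) = 00001111000000000000111100000000
  ~e = 10101010101010101010101010101010
  (~e | d) = 10111011101110111011101110111011
  ((c & ~b) | (~e | d)) = 10111111101110111011111110111011
  ((b | c) | ((c & ~b) | (~e | d))) = 10111111111111111011111111111111

((b | c) | ((c & ~b) | (~e | d)))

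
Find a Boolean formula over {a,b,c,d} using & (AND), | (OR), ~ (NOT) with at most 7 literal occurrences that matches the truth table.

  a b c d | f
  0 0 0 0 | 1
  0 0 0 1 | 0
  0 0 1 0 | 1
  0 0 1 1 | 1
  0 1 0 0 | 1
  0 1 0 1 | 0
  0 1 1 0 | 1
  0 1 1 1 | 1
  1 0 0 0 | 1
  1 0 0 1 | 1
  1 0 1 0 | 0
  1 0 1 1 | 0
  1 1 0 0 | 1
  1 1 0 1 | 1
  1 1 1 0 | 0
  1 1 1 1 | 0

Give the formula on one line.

((~c | (~a & (c | a))) & ((a | ~d) | c))

  ~c = 1100110011001100
  ~a = 1111111100000000
  (c | a) = 0011001111111111
  (~a & (c | a)) = 0011001100000000
  (~c | (~a & (c | a))) = 1111111111001100
  ~d = 1010101010101010
  (a | ~d) = 1010101011111111
  ((a | ~d) | c) = 1011101111111111
  ((~c | (~a & (c | a))) & ((a | ~d) | c)) = 1011101111001100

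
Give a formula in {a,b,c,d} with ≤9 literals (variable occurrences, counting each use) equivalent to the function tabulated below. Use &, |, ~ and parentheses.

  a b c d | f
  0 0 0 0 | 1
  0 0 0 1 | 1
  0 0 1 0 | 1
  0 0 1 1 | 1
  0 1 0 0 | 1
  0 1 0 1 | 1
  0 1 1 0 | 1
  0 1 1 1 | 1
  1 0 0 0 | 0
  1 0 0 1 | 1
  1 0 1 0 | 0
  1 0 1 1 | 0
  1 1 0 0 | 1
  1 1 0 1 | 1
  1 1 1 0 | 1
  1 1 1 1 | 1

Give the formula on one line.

((((d & ~c) & (c | a)) | ~a) | (b | (~c & d)))

  ~c = 1100110011001100
  (d & ~c) = 0100010001000100
  (c | a) = 0011001111111111
  ((d & ~c) & (c | a)) = 0000000001000100
  ~a = 1111111100000000
  (((d & ~c) & (c | a)) | ~a) = 1111111101000100
  (~c & d) = 0100010001000100
  (b | (~c & d)) = 0100111101001111
  ((((d & ~c) & (c | a)) | ~a) | (b | (~c & d))) = 1111111101001111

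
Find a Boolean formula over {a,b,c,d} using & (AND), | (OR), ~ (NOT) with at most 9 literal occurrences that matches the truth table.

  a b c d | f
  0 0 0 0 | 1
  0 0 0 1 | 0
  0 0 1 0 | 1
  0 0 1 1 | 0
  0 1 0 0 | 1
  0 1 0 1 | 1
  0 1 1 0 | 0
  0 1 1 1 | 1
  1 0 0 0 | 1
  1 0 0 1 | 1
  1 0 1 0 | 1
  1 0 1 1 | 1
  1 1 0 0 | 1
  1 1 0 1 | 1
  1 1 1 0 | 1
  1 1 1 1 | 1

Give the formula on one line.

((d & ((~a | ~d) & (b | ~d))) | ((~d & (~b | ~c)) | a))

  ~a = 1111111100000000
  ~d = 1010101010101010
  (~a | ~d) = 1111111110101010
  (b | ~d) = 1010111110101111
  ((~a | ~d) & (b | ~d)) = 1010111110101010
  (d & ((~a | ~d) & (b | ~d))) = 0000010100000000
  ~b = 1111000011110000
  ~c = 1100110011001100
  (~b | ~c) = 1111110011111100
  (~d & (~b | ~c)) = 1010100010101000
  ((~d & (~b | ~c)) | a) = 1010100011111111
  ((d & ((~a | ~d) & (b | ~d))) | ((~d & (~b | ~c)) | a)) = 1010110111111111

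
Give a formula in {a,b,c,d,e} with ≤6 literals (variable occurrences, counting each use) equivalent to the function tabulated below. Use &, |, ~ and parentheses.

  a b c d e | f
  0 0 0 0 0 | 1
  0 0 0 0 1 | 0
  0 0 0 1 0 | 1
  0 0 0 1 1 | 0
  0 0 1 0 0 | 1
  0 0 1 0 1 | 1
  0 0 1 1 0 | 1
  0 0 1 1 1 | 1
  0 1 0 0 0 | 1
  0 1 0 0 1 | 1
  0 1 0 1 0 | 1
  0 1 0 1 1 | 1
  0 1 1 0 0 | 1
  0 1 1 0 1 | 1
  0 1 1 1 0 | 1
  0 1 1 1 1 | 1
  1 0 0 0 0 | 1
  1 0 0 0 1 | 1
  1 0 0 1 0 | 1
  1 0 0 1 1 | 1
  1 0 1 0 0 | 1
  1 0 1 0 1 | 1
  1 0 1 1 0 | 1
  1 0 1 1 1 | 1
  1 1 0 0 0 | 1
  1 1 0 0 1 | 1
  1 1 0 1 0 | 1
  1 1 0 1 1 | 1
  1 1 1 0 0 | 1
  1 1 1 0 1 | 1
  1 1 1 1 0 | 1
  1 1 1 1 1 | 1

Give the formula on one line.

  ~e = 10101010101010101010101010101010
  (~e | a) = 10101010101010101111111111111111
  (b | c) = 00001111111111110000111111111111
  ((~e | a) | (b | c)) = 10101111111111111111111111111111

((~e | a) | (b | c))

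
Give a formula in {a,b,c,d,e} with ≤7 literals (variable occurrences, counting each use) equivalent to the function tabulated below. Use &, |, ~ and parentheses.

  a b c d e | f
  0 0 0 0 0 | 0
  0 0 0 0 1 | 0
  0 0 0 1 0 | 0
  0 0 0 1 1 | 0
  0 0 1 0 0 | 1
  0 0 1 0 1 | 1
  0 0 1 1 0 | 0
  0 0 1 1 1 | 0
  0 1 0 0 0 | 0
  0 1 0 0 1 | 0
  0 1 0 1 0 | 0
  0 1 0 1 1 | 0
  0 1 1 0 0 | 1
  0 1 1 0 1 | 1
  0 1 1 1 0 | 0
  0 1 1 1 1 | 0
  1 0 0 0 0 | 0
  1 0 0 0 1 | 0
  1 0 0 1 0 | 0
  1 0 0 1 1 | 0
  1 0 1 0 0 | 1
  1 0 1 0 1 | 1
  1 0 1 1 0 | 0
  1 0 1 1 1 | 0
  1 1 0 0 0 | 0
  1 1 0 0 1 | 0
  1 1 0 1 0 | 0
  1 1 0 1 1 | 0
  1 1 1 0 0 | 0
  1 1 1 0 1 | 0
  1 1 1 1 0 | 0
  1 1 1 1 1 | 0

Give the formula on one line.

((c & (~d | ~c)) & (~b | (d | ~a)))

  ~d = 11001100110011001100110011001100
  ~c = 11110000111100001111000011110000
  (~d | ~c) = 11111100111111001111110011111100
  (c & (~d | ~c)) = 00001100000011000000110000001100
  ~b = 11111111000000001111111100000000
  ~a = 11111111111111110000000000000000
  (d | ~a) = 11111111111111110011001100110011
  (~b | (d | ~a)) = 11111111111111111111111100110011
  ((c & (~d | ~c)) & (~b | (d | ~a))) = 00001100000011000000110000000000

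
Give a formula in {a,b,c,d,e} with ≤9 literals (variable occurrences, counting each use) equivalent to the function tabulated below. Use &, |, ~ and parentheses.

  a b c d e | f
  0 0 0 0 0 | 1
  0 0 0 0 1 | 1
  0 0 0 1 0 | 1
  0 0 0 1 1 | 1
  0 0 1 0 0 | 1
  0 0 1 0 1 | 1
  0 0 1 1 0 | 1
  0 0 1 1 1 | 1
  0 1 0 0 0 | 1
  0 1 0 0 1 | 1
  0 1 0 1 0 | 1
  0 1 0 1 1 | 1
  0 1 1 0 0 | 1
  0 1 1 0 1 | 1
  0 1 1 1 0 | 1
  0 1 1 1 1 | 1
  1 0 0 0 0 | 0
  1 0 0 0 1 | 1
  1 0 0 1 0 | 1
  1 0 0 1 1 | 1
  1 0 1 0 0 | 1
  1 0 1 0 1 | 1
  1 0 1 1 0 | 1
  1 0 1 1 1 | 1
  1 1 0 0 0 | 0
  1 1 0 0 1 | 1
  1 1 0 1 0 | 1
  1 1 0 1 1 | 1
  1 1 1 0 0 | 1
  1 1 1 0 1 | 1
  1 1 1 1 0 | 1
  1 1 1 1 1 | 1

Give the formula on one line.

((c | (d & ~c)) | ((c & ((a & ~b) | ~d)) | (e | ~a)))

  ~c = 11110000111100001111000011110000
  (d & ~c) = 00110000001100000011000000110000
  (c | (d & ~c)) = 00111111001111110011111100111111
  ~b = 11111111000000001111111100000000
  (a & ~b) = 00000000000000001111111100000000
  ~d = 11001100110011001100110011001100
  ((a & ~b) | ~d) = 11001100110011001111111111001100
  (c & ((a & ~b) | ~d)) = 00001100000011000000111100001100
  ~a = 11111111111111110000000000000000
  (e | ~a) = 11111111111111110101010101010101
  ((c & ((a & ~b) | ~d)) | (e | ~a)) = 11111111111111110101111101011101
  ((c | (d & ~c)) | ((c & ((a & ~b) | ~d)) | (e | ~a))) = 11111111111111110111111101111111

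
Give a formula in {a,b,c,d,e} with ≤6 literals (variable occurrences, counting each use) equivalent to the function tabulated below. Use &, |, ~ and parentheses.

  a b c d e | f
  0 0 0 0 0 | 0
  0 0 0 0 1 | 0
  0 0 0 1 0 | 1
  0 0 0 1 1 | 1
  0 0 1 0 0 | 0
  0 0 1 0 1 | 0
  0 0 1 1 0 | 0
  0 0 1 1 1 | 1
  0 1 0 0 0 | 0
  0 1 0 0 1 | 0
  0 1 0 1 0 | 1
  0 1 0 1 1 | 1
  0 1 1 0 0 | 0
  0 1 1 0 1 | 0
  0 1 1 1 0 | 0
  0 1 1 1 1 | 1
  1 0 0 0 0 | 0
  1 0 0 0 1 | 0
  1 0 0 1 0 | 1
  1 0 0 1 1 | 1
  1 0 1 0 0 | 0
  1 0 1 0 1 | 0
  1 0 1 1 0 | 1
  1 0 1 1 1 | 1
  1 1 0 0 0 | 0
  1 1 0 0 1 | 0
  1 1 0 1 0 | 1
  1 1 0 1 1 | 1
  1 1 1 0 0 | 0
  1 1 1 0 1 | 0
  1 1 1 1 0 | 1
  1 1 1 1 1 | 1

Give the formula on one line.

  ~c = 11110000111100001111000011110000
  ~a = 11111111111111110000000000000000
  (~c & ~a) = 11110000111100000000000000000000
  (a | (~c & ~a)) = 11110000111100001111111111111111
  ((a | (~c & ~a)) & d) = 00110000001100000011001100110011
  (((a | (~c & ~a)) & d) | e) = 01110101011101010111011101110111
  ((((a | (~c & ~a)) & d) | e) & d) = 00110001001100010011001100110011

((((a | (~c & ~a)) & d) | e) & d)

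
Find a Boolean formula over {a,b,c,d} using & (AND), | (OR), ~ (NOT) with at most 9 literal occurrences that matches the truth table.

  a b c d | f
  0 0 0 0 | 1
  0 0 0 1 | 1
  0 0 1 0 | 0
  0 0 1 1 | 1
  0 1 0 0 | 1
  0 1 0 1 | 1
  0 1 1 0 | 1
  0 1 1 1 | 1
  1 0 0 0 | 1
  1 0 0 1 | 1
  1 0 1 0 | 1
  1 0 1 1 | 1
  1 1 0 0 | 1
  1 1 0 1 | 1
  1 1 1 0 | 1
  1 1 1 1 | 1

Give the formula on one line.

((a | ~c) | ((((b | ~a) & ~c) | b) | d))

  ~c = 1100110011001100
  (a | ~c) = 1100110011111111
  ~a = 1111111100000000
  (b | ~a) = 1111111100001111
  ((b | ~a) & ~c) = 1100110000001100
  (((b | ~a) & ~c) | b) = 1100111100001111
  ((((b | ~a) & ~c) | b) | d) = 1101111101011111
  ((a | ~c) | ((((b | ~a) & ~c) | b) | d)) = 1101111111111111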